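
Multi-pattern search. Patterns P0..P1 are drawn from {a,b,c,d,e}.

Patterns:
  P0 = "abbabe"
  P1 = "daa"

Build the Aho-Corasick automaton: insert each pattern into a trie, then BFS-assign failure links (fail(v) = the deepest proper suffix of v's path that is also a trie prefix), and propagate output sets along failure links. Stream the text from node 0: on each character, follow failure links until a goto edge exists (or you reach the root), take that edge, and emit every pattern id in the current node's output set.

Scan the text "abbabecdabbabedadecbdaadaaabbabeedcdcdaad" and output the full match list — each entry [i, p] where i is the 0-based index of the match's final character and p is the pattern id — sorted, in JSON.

Construct AC machine:
Trie (insert patterns):
  0='ε' goto a→1 d→7
  1='a' goto b→2
  2='ab' goto b→3
  3='abb' goto a→4
  4='abba' goto b→5
  5='abbab' goto e→6
  6='abbabe' goto ·  [P0 ends]
  7='d' goto a→8
  8='da' goto a→9
  9='daa' goto ·  [P1 ends]

BFS fail/out derivation:
  n1('a'): parent n0 fail=0; on 'a' 0 → fail=0;  out ∅∪∅=∅
  n7('d'): parent n0 fail=0; on 'd' 0 → fail=0;  out ∅∪∅=∅
  n2('ab'): parent n1 fail=0; on 'b' 0 → fail=0;  out ∅∪∅=∅
  n8('da'): parent n7 fail=0; on 'a' 0 → fail=1;  out ∅∪∅=∅
  n3('abb'): parent n2 fail=0; on 'b' 0 → fail=0;  out ∅∪∅=∅
  n9('daa'): parent n8 fail=1; on 'a' 1→0 → fail=1;  out {1}∪∅={1}
  n4('abba'): parent n3 fail=0; on 'a' 0 → fail=1;  out ∅∪∅=∅
  n5('abbab'): parent n4 fail=1; on 'b' 1 → fail=2;  out ∅∪∅=∅
  n6('abbabe'): parent n5 fail=2; on 'e' 2→0 → fail=0;  out {0}∪∅={0}

Run:
[0] read 'a'  n0⇒n1
[1] read 'b'  n1⇒n2
[2] read 'b'  n2⇒n3
[3] read 'a'  n3⇒n4
[4] read 'b'  n4⇒n5
[5] read 'e'  n5⇒n6  emit P0@[0:5]
[6] read 'c'  n6⇒n0 (via fail)
[7] read 'd'  n0⇒n7
[8] read 'a'  n7⇒n8
[9] read 'b'  n8⇒n2 (via fail)
[10] read 'b'  n2⇒n3
[11] read 'a'  n3⇒n4
[12] read 'b'  n4⇒n5
[13] read 'e'  n5⇒n6  emit P0@[8:13]
[14] read 'd'  n6⇒n7 (via fail)
[15] read 'a'  n7⇒n8
[16] read 'd'  n8⇒n7 (via fail)
[17] read 'e'  n7⇒n0 (via fail)
[18] read 'c'  n0⇒n0
[19] read 'b'  n0⇒n0
[20] read 'd'  n0⇒n7
[21] read 'a'  n7⇒n8
[22] read 'a'  n8⇒n9  emit P1@[20:22]
[23] read 'd'  n9⇒n7 (via fail)
[24] read 'a'  n7⇒n8
[25] read 'a'  n8⇒n9  emit P1@[23:25]
[26] read 'a'  n9⇒n1 (via fail)
[27] read 'b'  n1⇒n2
[28] read 'b'  n2⇒n3
[29] read 'a'  n3⇒n4
[30] read 'b'  n4⇒n5
[31] read 'e'  n5⇒n6  emit P0@[26:31]
[32] read 'e'  n6⇒n0 (via fail)
[33] read 'd'  n0⇒n7
[34] read 'c'  n7⇒n0 (via fail)
[35] read 'd'  n0⇒n7
[36] read 'c'  n7⇒n0 (via fail)
[37] read 'd'  n0⇒n7
[38] read 'a'  n7⇒n8
[39] read 'a'  n8⇒n9  emit P1@[37:39]
[40] read 'd'  n9⇒n7 (via fail)

Matches: [[5,0],[13,0],[22,1],[25,1],[31,0],[39,1]]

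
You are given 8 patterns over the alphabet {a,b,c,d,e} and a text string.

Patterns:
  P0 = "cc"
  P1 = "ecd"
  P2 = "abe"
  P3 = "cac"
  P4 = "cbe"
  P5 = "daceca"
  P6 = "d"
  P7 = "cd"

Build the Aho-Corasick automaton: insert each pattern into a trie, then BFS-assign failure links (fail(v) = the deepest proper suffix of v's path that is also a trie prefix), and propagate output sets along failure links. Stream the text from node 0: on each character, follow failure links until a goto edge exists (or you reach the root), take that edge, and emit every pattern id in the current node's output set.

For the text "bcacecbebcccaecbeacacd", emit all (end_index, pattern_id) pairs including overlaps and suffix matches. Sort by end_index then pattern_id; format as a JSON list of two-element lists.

Build automaton:
Trie nodes:
  n0 'ε': a→6 c→1 d→13 e→3
  n1 'c': a→9 b→11 c→2 d→19
  n2 'cc': ·  [P0 ends]
  n3 'e': c→4
  n4 'ec': d→5
  n5 'ecd': ·  [P1 ends]
  n6 'a': b→7
  n7 'ab': e→8
  n8 'abe': ·  [P2 ends]
  n9 'ca': c→10
  n10 'cac': ·  [P3 ends]
  n11 'cb': e→12
  n12 'cbe': ·  [P4 ends]
  n13 'd': a→14  [P6 ends]
  n14 'da': c→15
  n15 'dac': e→16
  n16 'dace': c→17
  n17 'dacec': a→18
  n18 'daceca': ·  [P5 ends]
  n19 'cd': ·  [P7 ends]

BFS fail/out derivation:
  fail(1) 'c': from fail(0)=0 chase 'c': 0 ⇒ 0;  out=∅∪out(0)=∅
  fail(3) 'e': from fail(0)=0 chase 'e': 0 ⇒ 0;  out=∅∪out(0)=∅
  fail(6) 'a': from fail(0)=0 chase 'a': 0 ⇒ 0;  out=∅∪out(0)=∅
  fail(13) 'd': from fail(0)=0 chase 'd': 0 ⇒ 0;  out={6}∪out(0)={6}
  fail(2) 'cc': from fail(1)=0 chase 'c': 0 ⇒ 1;  out={0}∪out(1)={0}
  fail(4) 'ec': from fail(3)=0 chase 'c': 0 ⇒ 1;  out=∅∪out(1)=∅
  fail(7) 'ab': from fail(6)=0 chase 'b': 0 ⇒ 0;  out=∅∪out(0)=∅
  fail(9) 'ca': from fail(1)=0 chase 'a': 0 ⇒ 6;  out=∅∪out(6)=∅
  fail(11) 'cb': from fail(1)=0 chase 'b': 0 ⇒ 0;  out=∅∪out(0)=∅
  fail(14) 'da': from fail(13)=0 chase 'a': 0 ⇒ 6;  out=∅∪out(6)=∅
  fail(19) 'cd': from fail(1)=0 chase 'd': 0 ⇒ 13;  out={7}∪out(13)={6,7}
  fail(5) 'ecd': from fail(4)=1 chase 'd': 1 ⇒ 19;  out={1}∪out(19)={1,6,7}
  fail(8) 'abe': from fail(7)=0 chase 'e': 0 ⇒ 3;  out={2}∪out(3)={2}
  fail(10) 'cac': from fail(9)=6 chase 'c': 6→0 ⇒ 1;  out={3}∪out(1)={3}
  fail(12) 'cbe': from fail(11)=0 chase 'e': 0 ⇒ 3;  out={4}∪out(3)={4}
  fail(15) 'dac': from fail(14)=6 chase 'c': 6→0 ⇒ 1;  out=∅∪out(1)=∅
  fail(16) 'dace': from fail(15)=1 chase 'e': 1→0 ⇒ 3;  out=∅∪out(3)=∅
  fail(17) 'dacec': from fail(16)=3 chase 'c': 3 ⇒ 4;  out=∅∪out(4)=∅
  fail(18) 'daceca': from fail(17)=4 chase 'a': 4→1 ⇒ 9;  out={5}∪out(9)={5}

Scan:
i=0 'b': node 0→0
i=1 'c': node 0→1
i=2 'a': node 1→9
i=3 'c': node 9→10  ** P3@[1:3]
i=4 'e': node 10→3 (via fail)
i=5 'c': node 3→4
i=6 'b': node 4→11 (via fail)
i=7 'e': node 11→12  ** P4@[5:7]
i=8 'b': node 12→0 (via fail)
i=9 'c': node 0→1
i=10 'c': node 1→2  ** P0@[9:10]
i=11 'c': node 2→2 (via fail)  ** P0@[10:11]
i=12 'a': node 2→9 (via fail)
i=13 'e': node 9→3 (via fail)
i=14 'c': node 3→4
i=15 'b': node 4→11 (via fail)
i=16 'e': node 11→12  ** P4@[14:16]
i=17 'a': node 12→6 (via fail)
i=18 'c': node 6→1 (via fail)
i=19 'a': node 1→9
i=20 'c': node 9→10  ** P3@[18:20]
i=21 'd': node 10→19 (via fail)  ** P6@[21:21],P7@[20:21]

All matches (sorted): [[3,3],[7,4],[10,0],[11,0],[16,4],[20,3],[21,6],[21,7]]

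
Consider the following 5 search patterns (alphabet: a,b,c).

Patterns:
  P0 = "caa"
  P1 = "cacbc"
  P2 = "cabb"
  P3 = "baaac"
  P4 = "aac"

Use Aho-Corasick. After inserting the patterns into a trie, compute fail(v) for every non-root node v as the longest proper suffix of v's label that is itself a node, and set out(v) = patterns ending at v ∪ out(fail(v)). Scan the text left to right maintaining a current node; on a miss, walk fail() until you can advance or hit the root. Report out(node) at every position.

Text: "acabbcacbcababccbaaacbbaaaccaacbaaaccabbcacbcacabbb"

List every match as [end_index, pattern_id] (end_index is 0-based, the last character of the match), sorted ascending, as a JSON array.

Construct AC machine:
Trie nodes:
  n0 'ε': a→14 b→9 c→1
  n1 'c': a→2
  n2 'ca': a→3 b→7 c→4
  n3 'caa': ·  [P0 ends]
  n4 'cac': b→5
  n5 'cacb': c→6
  n6 'cacbc': ·  [P1 ends]
  n7 'cab': b→8
  n8 'cabb': ·  [P2 ends]
  n9 'b': a→10
  n10 'ba': a→11
  n11 'baa': a→12
  n12 'baaa': c→13
  n13 'baaac': ·  [P3 ends]
  n14 'a': a→15
  n15 'aa': c→16
  n16 'aac': ·  [P4 ends]

BFS fail/out derivation:
  n1('c'): parent n0 fail=0; on 'c' 0 → fail=0;  out ∅∪∅=∅
  n9('b'): parent n0 fail=0; on 'b' 0 → fail=0;  out ∅∪∅=∅
  n14('a'): parent n0 fail=0; on 'a' 0 → fail=0;  out ∅∪∅=∅
  n2('ca'): parent n1 fail=0; on 'a' 0 → fail=14;  out ∅∪∅=∅
  n10('ba'): parent n9 fail=0; on 'a' 0 → fail=14;  out ∅∪∅=∅
  n15('aa'): parent n14 fail=0; on 'a' 0 → fail=14;  out ∅∪∅=∅
  n3('caa'): parent n2 fail=14; on 'a' 14 → fail=15;  out {0}∪∅={0}
  n4('cac'): parent n2 fail=14; on 'c' 14→0 → fail=1;  out ∅∪∅=∅
  n7('cab'): parent n2 fail=14; on 'b' 14→0 → fail=9;  out ∅∪∅=∅
  n11('baa'): parent n10 fail=14; on 'a' 14 → fail=15;  out ∅∪∅=∅
  n16('aac'): parent n15 fail=14; on 'c' 14→0 → fail=1;  out {4}∪∅={4}
  n5('cacb'): parent n4 fail=1; on 'b' 1→0 → fail=9;  out ∅∪∅=∅
  n8('cabb'): parent n7 fail=9; on 'b' 9→0 → fail=9;  out {2}∪∅={2}
  n12('baaa'): parent n11 fail=15; on 'a' 15→14 → fail=15;  out ∅∪∅=∅
  n6('cacbc'): parent n5 fail=9; on 'c' 9→0 → fail=1;  out {1}∪∅={1}
  n13('baaac'): parent n12 fail=15; on 'c' 15 → fail=16;  out {3}∪{4}={3,4}

Run:
pos 0 'a': at 14
pos 1 'c': at 1 ·f
pos 2 'a': at 2
pos 3 'b': at 7
pos 4 'b': at 8  ** P2@[1:4]
pos 5 'c': at 1 ·f
pos 6 'a': at 2
pos 7 'c': at 4
pos 8 'b': at 5
pos 9 'c': at 6  ** P1@[5:9]
pos 10 'a': at 2 ·f
pos 11 'b': at 7
pos 12 'a': at 10 ·f
pos 13 'b': at 9 ·f
pos 14 'c': at 1 ·f
pos 15 'c': at 1 ·f
pos 16 'b': at 9 ·f
pos 17 'a': at 10
pos 18 'a': at 11
pos 19 'a': at 12
pos 20 'c': at 13  ** P3@[16:20],P4@[18:20]
pos 21 'b': at 9 ·f
pos 22 'b': at 9 ·f
pos 23 'a': at 10
pos 24 'a': at 11
pos 25 'a': at 12
pos 26 'c': at 13  ** P3@[22:26],P4@[24:26]
pos 27 'c': at 1 ·f
pos 28 'a': at 2
pos 29 'a': at 3  ** P0@[27:29]
pos 30 'c': at 16 ·f  ** P4@[28:30]
pos 31 'b': at 9 ·f
pos 32 'a': at 10
pos 33 'a': at 11
pos 34 'a': at 12
pos 35 'c': at 13  ** P3@[31:35],P4@[33:35]
pos 36 'c': at 1 ·f
pos 37 'a': at 2
pos 38 'b': at 7
pos 39 'b': at 8  ** P2@[36:39]
pos 40 'c': at 1 ·f
pos 41 'a': at 2
pos 42 'c': at 4
pos 43 'b': at 5
pos 44 'c': at 6  ** P1@[40:44]
pos 45 'a': at 2 ·f
pos 46 'c': at 4
pos 47 'a': at 2 ·f
pos 48 'b': at 7
pos 49 'b': at 8  ** P2@[46:49]
pos 50 'b': at 9 ·f

All matches (sorted): [[4,2],[9,1],[20,3],[20,4],[26,3],[26,4],[29,0],[30,4],[35,3],[35,4],[39,2],[44,1],[49,2]]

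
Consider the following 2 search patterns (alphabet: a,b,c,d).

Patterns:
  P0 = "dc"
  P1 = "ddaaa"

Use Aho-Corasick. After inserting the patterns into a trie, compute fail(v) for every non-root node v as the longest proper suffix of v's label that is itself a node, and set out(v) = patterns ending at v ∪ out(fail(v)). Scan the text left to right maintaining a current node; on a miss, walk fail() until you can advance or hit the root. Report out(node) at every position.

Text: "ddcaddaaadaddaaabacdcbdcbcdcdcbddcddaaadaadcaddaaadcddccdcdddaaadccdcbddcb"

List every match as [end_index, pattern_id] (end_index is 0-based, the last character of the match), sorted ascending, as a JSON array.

Build automaton:
Trie nodes:
  n0 'ε': d→1
  n1 'd': c→2 d→3
  n2 'dc': ·  [P0 ends]
  n3 'dd': a→4
  n4 'dda': a→5
  n5 'ddaa': a→6
  n6 'ddaaa': ·  [P1 ends]

BFS fail/out derivation:
  fail(1) 'd': from fail(0)=0 chase 'd': 0 ⇒ 0;  out=∅∪out(0)=∅
  fail(2) 'dc': from fail(1)=0 chase 'c': 0 ⇒ 0;  out={0}∪out(0)={0}
  fail(3) 'dd': from fail(1)=0 chase 'd': 0 ⇒ 1;  out=∅∪out(1)=∅
  fail(4) 'dda': from fail(3)=1 chase 'a': 1→0 ⇒ 0;  out=∅∪out(0)=∅
  fail(5) 'ddaa': from fail(4)=0 chase 'a': 0 ⇒ 0;  out=∅∪out(0)=∅
  fail(6) 'ddaaa': from fail(5)=0 chase 'a': 0 ⇒ 0;  out={1}∪out(0)={1}

Scan:
pos 0 'd': at 1
pos 1 'd': at 3
pos 2 'c': at 2 ·f  emit P0@[1:2]
pos 3 'a': at 0 ·f
pos 4 'd': at 1
pos 5 'd': at 3
pos 6 'a': at 4
pos 7 'a': at 5
pos 8 'a': at 6  emit P1@[4:8]
pos 9 'd': at 1 ·f
pos 10 'a': at 0 ·f
pos 11 'd': at 1
pos 12 'd': at 3
pos 13 'a': at 4
pos 14 'a': at 5
pos 15 'a': at 6  emit P1@[11:15]
pos 16 'b': at 0 ·f
pos 17 'a': at 0
pos 18 'c': at 0
pos 19 'd': at 1
pos 20 'c': at 2  emit P0@[19:20]
pos 21 'b': at 0 ·f
pos 22 'd': at 1
pos 23 'c': at 2  emit P0@[22:23]
pos 24 'b': at 0 ·f
pos 25 'c': at 0
pos 26 'd': at 1
pos 27 'c': at 2  emit P0@[26:27]
pos 28 'd': at 1 ·f
pos 29 'c': at 2  emit P0@[28:29]
pos 30 'b': at 0 ·f
pos 31 'd': at 1
pos 32 'd': at 3
pos 33 'c': at 2 ·f  emit P0@[32:33]
pos 34 'd': at 1 ·f
pos 35 'd': at 3
pos 36 'a': at 4
pos 37 'a': at 5
pos 38 'a': at 6  emit P1@[34:38]
pos 39 'd': at 1 ·f
pos 40 'a': at 0 ·f
pos 41 'a': at 0
pos 42 'd': at 1
pos 43 'c': at 2  emit P0@[42:43]
pos 44 'a': at 0 ·f
pos 45 'd': at 1
pos 46 'd': at 3
pos 47 'a': at 4
pos 48 'a': at 5
pos 49 'a': at 6  emit P1@[45:49]
pos 50 'd': at 1 ·f
pos 51 'c': at 2  emit P0@[50:51]
pos 52 'd': at 1 ·f
pos 53 'd': at 3
pos 54 'c': at 2 ·f  emit P0@[53:54]
pos 55 'c': at 0 ·f
pos 56 'd': at 1
pos 57 'c': at 2  emit P0@[56:57]
pos 58 'd': at 1 ·f
pos 59 'd': at 3
pos 60 'd': at 3 ·f
pos 61 'a': at 4
pos 62 'a': at 5
pos 63 'a': at 6  emit P1@[59:63]
pos 64 'd': at 1 ·f
pos 65 'c': at 2  emit P0@[64:65]
pos 66 'c': at 0 ·f
pos 67 'd': at 1
pos 68 'c': at 2  emit P0@[67:68]
pos 69 'b': at 0 ·f
pos 70 'd': at 1
pos 71 'd': at 3
pos 72 'c': at 2 ·f  emit P0@[71:72]
pos 73 'b': at 0 ·f

All matches (sorted): [[2,0],[8,1],[15,1],[20,0],[23,0],[27,0],[29,0],[33,0],[38,1],[43,0],[49,1],[51,0],[54,0],[57,0],[63,1],[65,0],[68,0],[72,0]]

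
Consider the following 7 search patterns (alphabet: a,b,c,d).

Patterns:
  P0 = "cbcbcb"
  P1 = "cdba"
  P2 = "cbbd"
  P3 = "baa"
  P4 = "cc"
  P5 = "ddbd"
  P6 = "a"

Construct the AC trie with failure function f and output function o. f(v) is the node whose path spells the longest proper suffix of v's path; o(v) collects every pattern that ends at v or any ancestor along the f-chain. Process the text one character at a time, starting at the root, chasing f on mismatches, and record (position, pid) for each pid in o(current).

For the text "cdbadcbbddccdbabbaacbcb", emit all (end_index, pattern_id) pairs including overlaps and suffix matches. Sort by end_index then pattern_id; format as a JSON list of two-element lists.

Construct AC machine:
Trie nodes:
  0='ε' goto a→20 b→12 c→1 d→16
  1='c' goto b→2 c→15 d→7
  2='cb' goto b→10 c→3
  3='cbc' goto b→4
  4='cbcb' goto c→5
  5='cbcbc' goto b→6
  6='cbcbcb' goto ·  ←P0
  7='cd' goto b→8
  8='cdb' goto a→9
  9='cdba' goto ·  ←P1
  10='cbb' goto d→11
  11='cbbd' goto ·  ←P2
  12='b' goto a→13
  13='ba' goto a→14
  14='baa' goto ·  ←P3
  15='cc' goto ·  ←P4
  16='d' goto d→17
  17='dd' goto b→18
  18='ddb' goto d→19
  19='ddbd' goto ·  ←P5
  20='a' goto ·  ←P6

BFS fail/out derivation:
  fail(1) 'c': from fail(0)=0 chase 'c': 0 ⇒ 0;  out=∅∪out(0)=∅
  fail(12) 'b': from fail(0)=0 chase 'b': 0 ⇒ 0;  out=∅∪out(0)=∅
  fail(16) 'd': from fail(0)=0 chase 'd': 0 ⇒ 0;  out=∅∪out(0)=∅
  fail(20) 'a': from fail(0)=0 chase 'a': 0 ⇒ 0;  out={6}∪out(0)={6}
  fail(2) 'cb': from fail(1)=0 chase 'b': 0 ⇒ 12;  out=∅∪out(12)=∅
  fail(7) 'cd': from fail(1)=0 chase 'd': 0 ⇒ 16;  out=∅∪out(16)=∅
  fail(13) 'ba': from fail(12)=0 chase 'a': 0 ⇒ 20;  out=∅∪out(20)={6}
  fail(15) 'cc': from fail(1)=0 chase 'c': 0 ⇒ 1;  out={4}∪out(1)={4}
  fail(17) 'dd': from fail(16)=0 chase 'd': 0 ⇒ 16;  out=∅∪out(16)=∅
  fail(3) 'cbc': from fail(2)=12 chase 'c': 12→0 ⇒ 1;  out=∅∪out(1)=∅
  fail(8) 'cdb': from fail(7)=16 chase 'b': 16→0 ⇒ 12;  out=∅∪out(12)=∅
  fail(10) 'cbb': from fail(2)=12 chase 'b': 12→0 ⇒ 12;  out=∅∪out(12)=∅
  fail(14) 'baa': from fail(13)=20 chase 'a': 20→0 ⇒ 20;  out={3}∪out(20)={3,6}
  fail(18) 'ddb': from fail(17)=16 chase 'b': 16→0 ⇒ 12;  out=∅∪out(12)=∅
  fail(4) 'cbcb': from fail(3)=1 chase 'b': 1 ⇒ 2;  out=∅∪out(2)=∅
  fail(9) 'cdba': from fail(8)=12 chase 'a': 12 ⇒ 13;  out={1}∪out(13)={1,6}
  fail(11) 'cbbd': from fail(10)=12 chase 'd': 12→0 ⇒ 16;  out={2}∪out(16)={2}
  fail(19) 'ddbd': from fail(18)=12 chase 'd': 12→0 ⇒ 16;  out={5}∪out(16)={5}
  fail(5) 'cbcbc': from fail(4)=2 chase 'c': 2 ⇒ 3;  out=∅∪out(3)=∅
  fail(6) 'cbcbcb': from fail(5)=3 chase 'b': 3 ⇒ 4;  out={0}∪out(4)={0}

Scan:
i=0 'c': node 0→1
i=1 'd': node 1→7
i=2 'b': node 7→8
i=3 'a': node 8→9  emit P1@[0:3],P6@[3:3]
i=4 'd': node 9→16 ·f
i=5 'c': node 16→1 ·f
i=6 'b': node 1→2
i=7 'b': node 2→10
i=8 'd': node 10→11  emit P2@[5:8]
i=9 'd': node 11→17 ·f
i=10 'c': node 17→1 ·f
i=11 'c': node 1→15  emit P4@[10:11]
i=12 'd': node 15→7 ·f
i=13 'b': node 7→8
i=14 'a': node 8→9  emit P1@[11:14],P6@[14:14]
i=15 'b': node 9→12 ·f
i=16 'b': node 12→12 ·f
i=17 'a': node 12→13  emit P6@[17:17]
i=18 'a': node 13→14  emit P3@[16:18],P6@[18:18]
i=19 'c': node 14→1 ·f
i=20 'b': node 1→2
i=21 'c': node 2→3
i=22 'b': node 3→4

Matches: [[3,1],[3,6],[8,2],[11,4],[14,1],[14,6],[17,6],[18,3],[18,6]]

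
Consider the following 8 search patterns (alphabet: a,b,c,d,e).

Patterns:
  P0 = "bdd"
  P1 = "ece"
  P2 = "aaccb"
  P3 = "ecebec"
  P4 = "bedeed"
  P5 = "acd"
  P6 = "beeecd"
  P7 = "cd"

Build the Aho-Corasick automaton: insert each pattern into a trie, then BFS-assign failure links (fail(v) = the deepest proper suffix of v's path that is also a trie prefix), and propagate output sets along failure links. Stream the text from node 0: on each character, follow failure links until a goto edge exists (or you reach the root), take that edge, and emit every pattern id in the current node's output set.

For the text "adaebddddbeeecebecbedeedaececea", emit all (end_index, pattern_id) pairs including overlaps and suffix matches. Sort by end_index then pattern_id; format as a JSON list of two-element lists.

Build:
Trie nodes:
  0='ε' goto a→7 b→1 c→26 e→4
  1='b' goto d→2 e→15
  2='bd' goto d→3
  3='bdd' goto ·  [P0 ends]
  4='e' goto c→5
  5='ec' goto e→6
  6='ece' goto b→12  [P1 ends]
  7='a' goto a→8 c→20
  8='aa' goto c→9
  9='aac' goto c→10
  10='aacc' goto b→11
  11='aaccb' goto ·  [P2 ends]
  12='eceb' goto e→13
  13='ecebe' goto c→14
  14='ecebec' goto ·  [P3 ends]
  15='be' goto d→16 e→22
  16='bed' goto e→17
  17='bede' goto e→18
  18='bedee' goto d→19
  19='bedeed' goto ·  [P4 ends]
  20='ac' goto d→21
  21='acd' goto ·  [P5 ends]
  22='bee' goto e→23
  23='beee' goto c→24
  24='beeec' goto d→25
  25='beeecd' goto ·  [P6 ends]
  26='c' goto d→27
  27='cd' goto ·  [P7 ends]

Failure links (BFS by depth):
  n1('b'): parent n0 fail=0; on 'b' 0 → fail=0;  out ∅∪∅=∅
  n4('e'): parent n0 fail=0; on 'e' 0 → fail=0;  out ∅∪∅=∅
  n7('a'): parent n0 fail=0; on 'a' 0 → fail=0;  out ∅∪∅=∅
  n26('c'): parent n0 fail=0; on 'c' 0 → fail=0;  out ∅∪∅=∅
  n2('bd'): parent n1 fail=0; on 'd' 0 → fail=0;  out ∅∪∅=∅
  n5('ec'): parent n4 fail=0; on 'c' 0 → fail=26;  out ∅∪∅=∅
  n8('aa'): parent n7 fail=0; on 'a' 0 → fail=7;  out ∅∪∅=∅
  n15('be'): parent n1 fail=0; on 'e' 0 → fail=4;  out ∅∪∅=∅
  n20('ac'): parent n7 fail=0; on 'c' 0 → fail=26;  out ∅∪∅=∅
  n27('cd'): parent n26 fail=0; on 'd' 0 → fail=0;  out {7}∪∅={7}
  n3('bdd'): parent n2 fail=0; on 'd' 0 → fail=0;  out {0}∪∅={0}
  n6('ece'): parent n5 fail=26; on 'e' 26→0 → fail=4;  out {1}∪∅={1}
  n9('aac'): parent n8 fail=7; on 'c' 7 → fail=20;  out ∅∪∅=∅
  n16('bed'): parent n15 fail=4; on 'd' 4→0 → fail=0;  out ∅∪∅=∅
  n21('acd'): parent n20 fail=26; on 'd' 26 → fail=27;  out {5}∪{7}={5,7}
  n22('bee'): parent n15 fail=4; on 'e' 4→0 → fail=4;  out ∅∪∅=∅
  n10('aacc'): parent n9 fail=20; on 'c' 20→26→0 → fail=26;  out ∅∪∅=∅
  n12('eceb'): parent n6 fail=4; on 'b' 4→0 → fail=1;  out ∅∪∅=∅
  n17('bede'): parent n16 fail=0; on 'e' 0 → fail=4;  out ∅∪∅=∅
  n23('beee'): parent n22 fail=4; on 'e' 4→0 → fail=4;  out ∅∪∅=∅
  n11('aaccb'): parent n10 fail=26; on 'b' 26→0 → fail=1;  out {2}∪∅={2}
  n13('ecebe'): parent n12 fail=1; on 'e' 1 → fail=15;  out ∅∪∅=∅
  n18('bedee'): parent n17 fail=4; on 'e' 4→0 → fail=4;  out ∅∪∅=∅
  n24('beeec'): parent n23 fail=4; on 'c' 4 → fail=5;  out ∅∪∅=∅
  n14('ecebec'): parent n13 fail=15; on 'c' 15→4 → fail=5;  out {3}∪∅={3}
  n19('bedeed'): parent n18 fail=4; on 'd' 4→0 → fail=0;  out {4}∪∅={4}
  n25('beeecd'): parent n24 fail=5; on 'd' 5→26 → fail=27;  out {6}∪{7}={6,7}

Scan:
pos 0 'a': at 7
pos 1 'd': at 0 (fail-walked)
pos 2 'a': at 7
pos 3 'e': at 4 (fail-walked)
pos 4 'b': at 1 (fail-walked)
pos 5 'd': at 2
pos 6 'd': at 3  ** P0@[4:6]
pos 7 'd': at 0 (fail-walked)
pos 8 'd': at 0
pos 9 'b': at 1
pos 10 'e': at 15
pos 11 'e': at 22
pos 12 'e': at 23
pos 13 'c': at 24
pos 14 'e': at 6 (fail-walked)  ** P1@[12:14]
pos 15 'b': at 12
pos 16 'e': at 13
pos 17 'c': at 14  ** P3@[12:17]
pos 18 'b': at 1 (fail-walked)
pos 19 'e': at 15
pos 20 'd': at 16
pos 21 'e': at 17
pos 22 'e': at 18
pos 23 'd': at 19  ** P4@[18:23]
pos 24 'a': at 7 (fail-walked)
pos 25 'e': at 4 (fail-walked)
pos 26 'c': at 5
pos 27 'e': at 6  ** P1@[25:27]
pos 28 'c': at 5 (fail-walked)
pos 29 'e': at 6  ** P1@[27:29]
pos 30 'a': at 7 (fail-walked)

Matches: [[6,0],[14,1],[17,3],[23,4],[27,1],[29,1]]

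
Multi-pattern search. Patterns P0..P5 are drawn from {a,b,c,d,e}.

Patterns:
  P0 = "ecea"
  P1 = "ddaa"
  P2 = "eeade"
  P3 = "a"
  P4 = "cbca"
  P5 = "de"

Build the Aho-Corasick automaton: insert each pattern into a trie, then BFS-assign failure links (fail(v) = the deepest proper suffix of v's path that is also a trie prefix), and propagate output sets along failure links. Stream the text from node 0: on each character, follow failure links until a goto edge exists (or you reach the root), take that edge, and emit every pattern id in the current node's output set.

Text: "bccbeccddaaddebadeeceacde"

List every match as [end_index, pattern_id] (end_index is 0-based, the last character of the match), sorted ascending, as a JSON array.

Construct AC machine:
Trie nodes:
  0='ε' goto a→13 c→14 d→5 e→1
  1='e' goto c→2 e→9
  2='ec' goto e→3
  3='ece' goto a→4
  4='ecea' goto ·  [P0 ends]
  5='d' goto d→6 e→18
  6='dd' goto a→7
  7='dda' goto a→8
  8='ddaa' goto ·  [P1 ends]
  9='ee' goto a→10
  10='eea' goto d→11
  11='eead' goto e→12
  12='eeade' goto ·  [P2 ends]
  13='a' goto ·  [P3 ends]
  14='c' goto b→15
  15='cb' goto c→16
  16='cbc' goto a→17
  17='cbca' goto ·  [P4 ends]
  18='de' goto ·  [P5 ends]

BFS fail/out derivation:
  n1('e'): parent n0 fail=0; on 'e' 0 → fail=0;  out ∅∪∅=∅
  n5('d'): parent n0 fail=0; on 'd' 0 → fail=0;  out ∅∪∅=∅
  n13('a'): parent n0 fail=0; on 'a' 0 → fail=0;  out {3}∪∅={3}
  n14('c'): parent n0 fail=0; on 'c' 0 → fail=0;  out ∅∪∅=∅
  n2('ec'): parent n1 fail=0; on 'c' 0 → fail=14;  out ∅∪∅=∅
  n6('dd'): parent n5 fail=0; on 'd' 0 → fail=5;  out ∅∪∅=∅
  n9('ee'): parent n1 fail=0; on 'e' 0 → fail=1;  out ∅∪∅=∅
  n15('cb'): parent n14 fail=0; on 'b' 0 → fail=0;  out ∅∪∅=∅
  n18('de'): parent n5 fail=0; on 'e' 0 → fail=1;  out {5}∪∅={5}
  n3('ece'): parent n2 fail=14; on 'e' 14→0 → fail=1;  out ∅∪∅=∅
  n7('dda'): parent n6 fail=5; on 'a' 5→0 → fail=13;  out ∅∪{3}={3}
  n10('eea'): parent n9 fail=1; on 'a' 1→0 → fail=13;  out ∅∪{3}={3}
  n16('cbc'): parent n15 fail=0; on 'c' 0 → fail=14;  out ∅∪∅=∅
  n4('ecea'): parent n3 fail=1; on 'a' 1→0 → fail=13;  out {0}∪{3}={0,3}
  n8('ddaa'): parent n7 fail=13; on 'a' 13→0 → fail=13;  out {1}∪{3}={1,3}
  n11('eead'): parent n10 fail=13; on 'd' 13→0 → fail=5;  out ∅∪∅=∅
  n17('cbca'): parent n16 fail=14; on 'a' 14→0 → fail=13;  out {4}∪{3}={3,4}
  n12('eeade'): parent n11 fail=5; on 'e' 5 → fail=18;  out {2}∪{5}={2,5}

Scan:
[0] read 'b'  n0⇒n0
[1] read 'c'  n0⇒n14
[2] read 'c'  n14⇒n14 (fail-walked)
[3] read 'b'  n14⇒n15
[4] read 'e'  n15⇒n1 (fail-walked)
[5] read 'c'  n1⇒n2
[6] read 'c'  n2⇒n14 (fail-walked)
[7] read 'd'  n14⇒n5 (fail-walked)
[8] read 'd'  n5⇒n6
[9] read 'a'  n6⇒n7  ** P3@[9:9]
[10] read 'a'  n7⇒n8  ** P1@[7:10],P3@[10:10]
[11] read 'd'  n8⇒n5 (fail-walked)
[12] read 'd'  n5⇒n6
[13] read 'e'  n6⇒n18 (fail-walked)  ** P5@[12:13]
[14] read 'b'  n18⇒n0 (fail-walked)
[15] read 'a'  n0⇒n13  ** P3@[15:15]
[16] read 'd'  n13⇒n5 (fail-walked)
[17] read 'e'  n5⇒n18  ** P5@[16:17]
[18] read 'e'  n18⇒n9 (fail-walked)
[19] read 'c'  n9⇒n2 (fail-walked)
[20] read 'e'  n2⇒n3
[21] read 'a'  n3⇒n4  ** P0@[18:21],P3@[21:21]
[22] read 'c'  n4⇒n14 (fail-walked)
[23] read 'd'  n14⇒n5 (fail-walked)
[24] read 'e'  n5⇒n18  ** P5@[23:24]

Matches: [[9,3],[10,1],[10,3],[13,5],[15,3],[17,5],[21,0],[21,3],[24,5]]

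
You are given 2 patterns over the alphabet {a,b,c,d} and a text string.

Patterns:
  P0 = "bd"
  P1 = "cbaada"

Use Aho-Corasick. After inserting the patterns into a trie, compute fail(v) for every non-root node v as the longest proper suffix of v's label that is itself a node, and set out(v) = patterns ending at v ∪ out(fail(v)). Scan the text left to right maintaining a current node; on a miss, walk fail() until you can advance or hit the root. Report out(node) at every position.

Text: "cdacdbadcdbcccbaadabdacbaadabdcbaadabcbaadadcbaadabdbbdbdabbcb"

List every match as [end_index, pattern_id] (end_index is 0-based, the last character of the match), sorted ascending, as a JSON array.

Construct AC machine:
Trie (insert patterns):
  0='ε' goto b→1 c→3
  1='b' goto d→2
  2='bd' goto ·  ←P0
  3='c' goto b→4
  4='cb' goto a→5
  5='cba' goto a→6
  6='cbaa' goto d→7
  7='cbaad' goto a→8
  8='cbaada' goto ·  ←P1

Failure links (BFS by depth):
  n1('b'): parent n0 fail=0; on 'b' 0 → fail=0;  out ∅∪∅=∅
  n3('c'): parent n0 fail=0; on 'c' 0 → fail=0;  out ∅∪∅=∅
  n2('bd'): parent n1 fail=0; on 'd' 0 → fail=0;  out {0}∪∅={0}
  n4('cb'): parent n3 fail=0; on 'b' 0 → fail=1;  out ∅∪∅=∅
  n5('cba'): parent n4 fail=1; on 'a' 1→0 → fail=0;  out ∅∪∅=∅
  n6('cbaa'): parent n5 fail=0; on 'a' 0 → fail=0;  out ∅∪∅=∅
  n7('cbaad'): parent n6 fail=0; on 'd' 0 → fail=0;  out ∅∪∅=∅
  n8('cbaada'): parent n7 fail=0; on 'a' 0 → fail=0;  out {1}∪∅={1}

Scan:
[0] read 'c'  n0⇒n3
[1] read 'd'  n3⇒n0 ·f
[2] read 'a'  n0⇒n0
[3] read 'c'  n0⇒n3
[4] read 'd'  n3⇒n0 ·f
[5] read 'b'  n0⇒n1
[6] read 'a'  n1⇒n0 ·f
[7] read 'd'  n0⇒n0
[8] read 'c'  n0⇒n3
[9] read 'd'  n3⇒n0 ·f
[10] read 'b'  n0⇒n1
[11] read 'c'  n1⇒n3 ·f
[12] read 'c'  n3⇒n3 ·f
[13] read 'c'  n3⇒n3 ·f
[14] read 'b'  n3⇒n4
[15] read 'a'  n4⇒n5
[16] read 'a'  n5⇒n6
[17] read 'd'  n6⇒n7
[18] read 'a'  n7⇒n8  emit P1@[13:18]
[19] read 'b'  n8⇒n1 ·f
[20] read 'd'  n1⇒n2  emit P0@[19:20]
[21] read 'a'  n2⇒n0 ·f
[22] read 'c'  n0⇒n3
[23] read 'b'  n3⇒n4
[24] read 'a'  n4⇒n5
[25] read 'a'  n5⇒n6
[26] read 'd'  n6⇒n7
[27] read 'a'  n7⇒n8  emit P1@[22:27]
[28] read 'b'  n8⇒n1 ·f
[29] read 'd'  n1⇒n2  emit P0@[28:29]
[30] read 'c'  n2⇒n3 ·f
[31] read 'b'  n3⇒n4
[32] read 'a'  n4⇒n5
[33] read 'a'  n5⇒n6
[34] read 'd'  n6⇒n7
[35] read 'a'  n7⇒n8  emit P1@[30:35]
[36] read 'b'  n8⇒n1 ·f
[37] read 'c'  n1⇒n3 ·f
[38] read 'b'  n3⇒n4
[39] read 'a'  n4⇒n5
[40] read 'a'  n5⇒n6
[41] read 'd'  n6⇒n7
[42] read 'a'  n7⇒n8  emit P1@[37:42]
[43] read 'd'  n8⇒n0 ·f
[44] read 'c'  n0⇒n3
[45] read 'b'  n3⇒n4
[46] read 'a'  n4⇒n5
[47] read 'a'  n5⇒n6
[48] read 'd'  n6⇒n7
[49] read 'a'  n7⇒n8  emit P1@[44:49]
[50] read 'b'  n8⇒n1 ·f
[51] read 'd'  n1⇒n2  emit P0@[50:51]
[52] read 'b'  n2⇒n1 ·f
[53] read 'b'  n1⇒n1 ·f
[54] read 'd'  n1⇒n2  emit P0@[53:54]
[55] read 'b'  n2⇒n1 ·f
[56] read 'd'  n1⇒n2  emit P0@[55:56]
[57] read 'a'  n2⇒n0 ·f
[58] read 'b'  n0⇒n1
[59] read 'b'  n1⇒n1 ·f
[60] read 'c'  n1⇒n3 ·f
[61] read 'b'  n3⇒n4

Matches: [[18,1],[20,0],[27,1],[29,0],[35,1],[42,1],[49,1],[51,0],[54,0],[56,0]]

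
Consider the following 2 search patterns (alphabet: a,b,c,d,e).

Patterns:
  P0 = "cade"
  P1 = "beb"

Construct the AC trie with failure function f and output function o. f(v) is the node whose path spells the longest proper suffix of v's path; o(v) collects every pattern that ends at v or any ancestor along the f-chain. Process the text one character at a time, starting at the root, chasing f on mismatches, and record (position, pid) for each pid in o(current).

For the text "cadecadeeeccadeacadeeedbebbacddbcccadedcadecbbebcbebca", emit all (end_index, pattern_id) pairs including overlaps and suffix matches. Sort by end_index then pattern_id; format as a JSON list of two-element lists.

Build automaton:
Trie nodes:
  0='ε' goto b→5 c→1
  1='c' goto a→2
  2='ca' goto d→3
  3='cad' goto e→4
  4='cade' goto ·  ←P0
  5='b' goto e→6
  6='be' goto b→7
  7='beb' goto ·  ←P1

BFS fail/out derivation:
  n1('c'): parent n0 fail=0; on 'c' 0 → fail=0;  out ∅∪∅=∅
  n5('b'): parent n0 fail=0; on 'b' 0 → fail=0;  out ∅∪∅=∅
  n2('ca'): parent n1 fail=0; on 'a' 0 → fail=0;  out ∅∪∅=∅
  n6('be'): parent n5 fail=0; on 'e' 0 → fail=0;  out ∅∪∅=∅
  n3('cad'): parent n2 fail=0; on 'd' 0 → fail=0;  out ∅∪∅=∅
  n7('beb'): parent n6 fail=0; on 'b' 0 → fail=5;  out {1}∪∅={1}
  n4('cade'): parent n3 fail=0; on 'e' 0 → fail=0;  out {0}∪∅={0}

Scan:
i=0 'c': node 0→1
i=1 'a': node 1→2
i=2 'd': node 2→3
i=3 'e': node 3→4  → match P0@[0:3]
i=4 'c': node 4→1 ·f
i=5 'a': node 1→2
i=6 'd': node 2→3
i=7 'e': node 3→4  → match P0@[4:7]
i=8 'e': node 4→0 ·f
i=9 'e': node 0→0
i=10 'c': node 0→1
i=11 'c': node 1→1 ·f
i=12 'a': node 1→2
i=13 'd': node 2→3
i=14 'e': node 3→4  → match P0@[11:14]
i=15 'a': node 4→0 ·f
i=16 'c': node 0→1
i=17 'a': node 1→2
i=18 'd': node 2→3
i=19 'e': node 3→4  → match P0@[16:19]
i=20 'e': node 4→0 ·f
i=21 'e': node 0→0
i=22 'd': node 0→0
i=23 'b': node 0→5
i=24 'e': node 5→6
i=25 'b': node 6→7  → match P1@[23:25]
i=26 'b': node 7→5 ·f
i=27 'a': node 5→0 ·f
i=28 'c': node 0→1
i=29 'd': node 1→0 ·f
i=30 'd': node 0→0
i=31 'b': node 0→5
i=32 'c': node 5→1 ·f
i=33 'c': node 1→1 ·f
i=34 'c': node 1→1 ·f
i=35 'a': node 1→2
i=36 'd': node 2→3
i=37 'e': node 3→4  → match P0@[34:37]
i=38 'd': node 4→0 ·f
i=39 'c': node 0→1
i=40 'a': node 1→2
i=41 'd': node 2→3
i=42 'e': node 3→4  → match P0@[39:42]
i=43 'c': node 4→1 ·f
i=44 'b': node 1→5 ·f
i=45 'b': node 5→5 ·f
i=46 'e': node 5→6
i=47 'b': node 6→7  → match P1@[45:47]
i=48 'c': node 7→1 ·f
i=49 'b': node 1→5 ·f
i=50 'e': node 5→6
i=51 'b': node 6→7  → match P1@[49:51]
i=52 'c': node 7→1 ·f
i=53 'a': node 1→2

Matches: [[3,0],[7,0],[14,0],[19,0],[25,1],[37,0],[42,0],[47,1],[51,1]]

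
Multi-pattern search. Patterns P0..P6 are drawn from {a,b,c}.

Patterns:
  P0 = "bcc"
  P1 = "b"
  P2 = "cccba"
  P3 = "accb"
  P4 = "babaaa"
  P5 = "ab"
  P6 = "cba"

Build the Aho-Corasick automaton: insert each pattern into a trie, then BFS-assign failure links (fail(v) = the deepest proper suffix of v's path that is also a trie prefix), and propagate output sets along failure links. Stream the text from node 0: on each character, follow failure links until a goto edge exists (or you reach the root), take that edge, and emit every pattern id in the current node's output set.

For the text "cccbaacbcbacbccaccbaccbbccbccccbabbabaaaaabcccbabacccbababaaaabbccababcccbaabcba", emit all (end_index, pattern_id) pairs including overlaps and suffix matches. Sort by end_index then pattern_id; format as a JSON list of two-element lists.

Construct AC machine:
Trie nodes:
  0='ε' goto a→9 b→1 c→4
  1='b' goto a→13 c→2  [P1 ends]
  2='bc' goto c→3
  3='bcc' goto ·  [P0 ends]
  4='c' goto b→19 c→5
  5='cc' goto c→6
  6='ccc' goto b→7
  7='cccb' goto a→8
  8='cccba' goto ·  [P2 ends]
  9='a' goto b→18 c→10
  10='ac' goto c→11
  11='acc' goto b→12
  12='accb' goto ·  [P3 ends]
  13='ba' goto b→14
  14='bab' goto a→15
  15='baba' goto a→16
  16='babaa' goto a→17
  17='babaaa' goto ·  [P4 ends]
  18='ab' goto ·  [P5 ends]
  19='cb' goto a→20
  20='cba' goto ·  [P6 ends]

Failure links (BFS by depth):
  fail(1) 'b': from fail(0)=0 chase 'b': 0 ⇒ 0;  out={1}∪out(0)={1}
  fail(4) 'c': from fail(0)=0 chase 'c': 0 ⇒ 0;  out=∅∪out(0)=∅
  fail(9) 'a': from fail(0)=0 chase 'a': 0 ⇒ 0;  out=∅∪out(0)=∅
  fail(2) 'bc': from fail(1)=0 chase 'c': 0 ⇒ 4;  out=∅∪out(4)=∅
  fail(5) 'cc': from fail(4)=0 chase 'c': 0 ⇒ 4;  out=∅∪out(4)=∅
  fail(10) 'ac': from fail(9)=0 chase 'c': 0 ⇒ 4;  out=∅∪out(4)=∅
  fail(13) 'ba': from fail(1)=0 chase 'a': 0 ⇒ 9;  out=∅∪out(9)=∅
  fail(18) 'ab': from fail(9)=0 chase 'b': 0 ⇒ 1;  out={5}∪out(1)={1,5}
  fail(19) 'cb': from fail(4)=0 chase 'b': 0 ⇒ 1;  out=∅∪out(1)={1}
  fail(3) 'bcc': from fail(2)=4 chase 'c': 4 ⇒ 5;  out={0}∪out(5)={0}
  fail(6) 'ccc': from fail(5)=4 chase 'c': 4 ⇒ 5;  out=∅∪out(5)=∅
  fail(11) 'acc': from fail(10)=4 chase 'c': 4 ⇒ 5;  out=∅∪out(5)=∅
  fail(14) 'bab': from fail(13)=9 chase 'b': 9 ⇒ 18;  out=∅∪out(18)={1,5}
  fail(20) 'cba': from fail(19)=1 chase 'a': 1 ⇒ 13;  out={6}∪out(13)={6}
  fail(7) 'cccb': from fail(6)=5 chase 'b': 5→4 ⇒ 19;  out=∅∪out(19)={1}
  fail(12) 'accb': from fail(11)=5 chase 'b': 5→4 ⇒ 19;  out={3}∪out(19)={1,3}
  fail(15) 'baba': from fail(14)=18 chase 'a': 18→1 ⇒ 13;  out=∅∪out(13)=∅
  fail(8) 'cccba': from fail(7)=19 chase 'a': 19 ⇒ 20;  out={2}∪out(20)={2,6}
  fail(16) 'babaa': from fail(15)=13 chase 'a': 13→9→0 ⇒ 9;  out=∅∪out(9)=∅
  fail(17) 'babaaa': from fail(16)=9 chase 'a': 9→0 ⇒ 9;  out={4}∪out(9)={4}

Scan:
[0] read 'c'  n0⇒n4
[1] read 'c'  n4⇒n5
[2] read 'c'  n5⇒n6
[3] read 'b'  n6⇒n7  emit P1@[3:3]
[4] read 'a'  n7⇒n8  emit P2@[0:4],P6@[2:4]
[5] read 'a'  n8⇒n9 (via fail)
[6] read 'c'  n9⇒n10
[7] read 'b'  n10⇒n19 (via fail)  emit P1@[7:7]
[8] read 'c'  n19⇒n2 (via fail)
[9] read 'b'  n2⇒n19 (via fail)  emit P1@[9:9]
[10] read 'a'  n19⇒n20  emit P6@[8:10]
[11] read 'c'  n20⇒n10 (via fail)
[12] read 'b'  n10⇒n19 (via fail)  emit P1@[12:12]
[13] read 'c'  n19⇒n2 (via fail)
[14] read 'c'  n2⇒n3  emit P0@[12:14]
[15] read 'a'  n3⇒n9 (via fail)
[16] read 'c'  n9⇒n10
[17] read 'c'  n10⇒n11
[18] read 'b'  n11⇒n12  emit P1@[18:18],P3@[15:18]
[19] read 'a'  n12⇒n20 (via fail)  emit P6@[17:19]
[20] read 'c'  n20⇒n10 (via fail)
[21] read 'c'  n10⇒n11
[22] read 'b'  n11⇒n12  emit P1@[22:22],P3@[19:22]
[23] read 'b'  n12⇒n1 (via fail)  emit P1@[23:23]
[24] read 'c'  n1⇒n2
[25] read 'c'  n2⇒n3  emit P0@[23:25]
[26] read 'b'  n3⇒n19 (via fail)  emit P1@[26:26]
[27] read 'c'  n19⇒n2 (via fail)
[28] read 'c'  n2⇒n3  emit P0@[26:28]
[29] read 'c'  n3⇒n6 (via fail)
[30] read 'c'  n6⇒n6 (via fail)
[31] read 'b'  n6⇒n7  emit P1@[31:31]
[32] read 'a'  n7⇒n8  emit P2@[28:32],P6@[30:32]
[33] read 'b'  n8⇒n14 (via fail)  emit P1@[33:33],P5@[32:33]
[34] read 'b'  n14⇒n1 (via fail)  emit P1@[34:34]
[35] read 'a'  n1⇒n13
[36] read 'b'  n13⇒n14  emit P1@[36:36],P5@[35:36]
[37] read 'a'  n14⇒n15
[38] read 'a'  n15⇒n16
[39] read 'a'  n16⇒n17  emit P4@[34:39]
[40] read 'a'  n17⇒n9 (via fail)
[41] read 'a'  n9⇒n9 (via fail)
[42] read 'b'  n9⇒n18  emit P1@[42:42],P5@[41:42]
[43] read 'c'  n18⇒n2 (via fail)
[44] read 'c'  n2⇒n3  emit P0@[42:44]
[45] read 'c'  n3⇒n6 (via fail)
[46] read 'b'  n6⇒n7  emit P1@[46:46]
[47] read 'a'  n7⇒n8  emit P2@[43:47],P6@[45:47]
[48] read 'b'  n8⇒n14 (via fail)  emit P1@[48:48],P5@[47:48]
[49] read 'a'  n14⇒n15
[50] read 'c'  n15⇒n10 (via fail)
[51] read 'c'  n10⇒n11
[52] read 'c'  n11⇒n6 (via fail)
[53] read 'b'  n6⇒n7  emit P1@[53:53]
[54] read 'a'  n7⇒n8  emit P2@[50:54],P6@[52:54]
[55] read 'b'  n8⇒n14 (via fail)  emit P1@[55:55],P5@[54:55]
[56] read 'a'  n14⇒n15
[57] read 'b'  n15⇒n14 (via fail)  emit P1@[57:57],P5@[56:57]
[58] read 'a'  n14⇒n15
[59] read 'a'  n15⇒n16
[60] read 'a'  n16⇒n17  emit P4@[55:60]
[61] read 'a'  n17⇒n9 (via fail)
[62] read 'b'  n9⇒n18  emit P1@[62:62],P5@[61:62]
[63] read 'b'  n18⇒n1 (via fail)  emit P1@[63:63]
[64] read 'c'  n1⇒n2
[65] read 'c'  n2⇒n3  emit P0@[63:65]
[66] read 'a'  n3⇒n9 (via fail)
[67] read 'b'  n9⇒n18  emit P1@[67:67],P5@[66:67]
[68] read 'a'  n18⇒n13 (via fail)
[69] read 'b'  n13⇒n14  emit P1@[69:69],P5@[68:69]
[70] read 'c'  n14⇒n2 (via fail)
[71] read 'c'  n2⇒n3  emit P0@[69:71]
[72] read 'c'  n3⇒n6 (via fail)
[73] read 'b'  n6⇒n7  emit P1@[73:73]
[74] read 'a'  n7⇒n8  emit P2@[70:74],P6@[72:74]
[75] read 'a'  n8⇒n9 (via fail)
[76] read 'b'  n9⇒n18  emit P1@[76:76],P5@[75:76]
[77] read 'c'  n18⇒n2 (via fail)
[78] read 'b'  n2⇒n19 (via fail)  emit P1@[78:78]
[79] read 'a'  n19⇒n20  emit P6@[77:79]

Result: [[3,1],[4,2],[4,6],[7,1],[9,1],[10,6],[12,1],[14,0],[18,1],[18,3],[19,6],[22,1],[22,3],[23,1],[25,0],[26,1],[28,0],[31,1],[32,2],[32,6],[33,1],[33,5],[34,1],[36,1],[36,5],[39,4],[42,1],[42,5],[44,0],[46,1],[47,2],[47,6],[48,1],[48,5],[53,1],[54,2],[54,6],[55,1],[55,5],[57,1],[57,5],[60,4],[62,1],[62,5],[63,1],[65,0],[67,1],[67,5],[69,1],[69,5],[71,0],[73,1],[74,2],[74,6],[76,1],[76,5],[78,1],[79,6]]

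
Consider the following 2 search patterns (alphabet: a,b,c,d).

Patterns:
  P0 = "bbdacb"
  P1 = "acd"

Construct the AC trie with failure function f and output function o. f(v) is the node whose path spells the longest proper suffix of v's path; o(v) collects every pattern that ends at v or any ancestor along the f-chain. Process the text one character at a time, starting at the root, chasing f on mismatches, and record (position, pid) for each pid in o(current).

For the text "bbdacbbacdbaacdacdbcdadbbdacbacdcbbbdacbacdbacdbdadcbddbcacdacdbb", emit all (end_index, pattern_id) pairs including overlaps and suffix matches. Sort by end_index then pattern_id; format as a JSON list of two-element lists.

Construct AC machine:
Trie nodes:
  0='ε' goto a→7 b→1
  1='b' goto b→2
  2='bb' goto d→3
  3='bbd' goto a→4
  4='bbda' goto c→5
  5='bbdac' goto b→6
  6='bbdacb' goto ·  [P0 ends]
  7='a' goto c→8
  8='ac' goto d→9
  9='acd' goto ·  [P1 ends]

BFS fail/out derivation:
  fail(1) 'b': from fail(0)=0 chase 'b': 0 ⇒ 0;  out=∅∪out(0)=∅
  fail(7) 'a': from fail(0)=0 chase 'a': 0 ⇒ 0;  out=∅∪out(0)=∅
  fail(2) 'bb': from fail(1)=0 chase 'b': 0 ⇒ 1;  out=∅∪out(1)=∅
  fail(8) 'ac': from fail(7)=0 chase 'c': 0 ⇒ 0;  out=∅∪out(0)=∅
  fail(3) 'bbd': from fail(2)=1 chase 'd': 1→0 ⇒ 0;  out=∅∪out(0)=∅
  fail(9) 'acd': from fail(8)=0 chase 'd': 0 ⇒ 0;  out={1}∪out(0)={1}
  fail(4) 'bbda': from fail(3)=0 chase 'a': 0 ⇒ 7;  out=∅∪out(7)=∅
  fail(5) 'bbdac': from fail(4)=7 chase 'c': 7 ⇒ 8;  out=∅∪out(8)=∅
  fail(6) 'bbdacb': from fail(5)=8 chase 'b': 8→0 ⇒ 1;  out={0}∪out(1)={0}

Run:
[0] read 'b'  n0⇒n1
[1] read 'b'  n1⇒n2
[2] read 'd'  n2⇒n3
[3] read 'a'  n3⇒n4
[4] read 'c'  n4⇒n5
[5] read 'b'  n5⇒n6  emit P0@[0:5]
[6] read 'b'  n6⇒n2 (fail-walked)
[7] read 'a'  n2⇒n7 (fail-walked)
[8] read 'c'  n7⇒n8
[9] read 'd'  n8⇒n9  emit P1@[7:9]
[10] read 'b'  n9⇒n1 (fail-walked)
[11] read 'a'  n1⇒n7 (fail-walked)
[12] read 'a'  n7⇒n7 (fail-walked)
[13] read 'c'  n7⇒n8
[14] read 'd'  n8⇒n9  emit P1@[12:14]
[15] read 'a'  n9⇒n7 (fail-walked)
[16] read 'c'  n7⇒n8
[17] read 'd'  n8⇒n9  emit P1@[15:17]
[18] read 'b'  n9⇒n1 (fail-walked)
[19] read 'c'  n1⇒n0 (fail-walked)
[20] read 'd'  n0⇒n0
[21] read 'a'  n0⇒n7
[22] read 'd'  n7⇒n0 (fail-walked)
[23] read 'b'  n0⇒n1
[24] read 'b'  n1⇒n2
[25] read 'd'  n2⇒n3
[26] read 'a'  n3⇒n4
[27] read 'c'  n4⇒n5
[28] read 'b'  n5⇒n6  emit P0@[23:28]
[29] read 'a'  n6⇒n7 (fail-walked)
[30] read 'c'  n7⇒n8
[31] read 'd'  n8⇒n9  emit P1@[29:31]
[32] read 'c'  n9⇒n0 (fail-walked)
[33] read 'b'  n0⇒n1
[34] read 'b'  n1⇒n2
[35] read 'b'  n2⇒n2 (fail-walked)
[36] read 'd'  n2⇒n3
[37] read 'a'  n3⇒n4
[38] read 'c'  n4⇒n5
[39] read 'b'  n5⇒n6  emit P0@[34:39]
[40] read 'a'  n6⇒n7 (fail-walked)
[41] read 'c'  n7⇒n8
[42] read 'd'  n8⇒n9  emit P1@[40:42]
[43] read 'b'  n9⇒n1 (fail-walked)
[44] read 'a'  n1⇒n7 (fail-walked)
[45] read 'c'  n7⇒n8
[46] read 'd'  n8⇒n9  emit P1@[44:46]
[47] read 'b'  n9⇒n1 (fail-walked)
[48] read 'd'  n1⇒n0 (fail-walked)
[49] read 'a'  n0⇒n7
[50] read 'd'  n7⇒n0 (fail-walked)
[51] read 'c'  n0⇒n0
[52] read 'b'  n0⇒n1
[53] read 'd'  n1⇒n0 (fail-walked)
[54] read 'd'  n0⇒n0
[55] read 'b'  n0⇒n1
[56] read 'c'  n1⇒n0 (fail-walked)
[57] read 'a'  n0⇒n7
[58] read 'c'  n7⇒n8
[59] read 'd'  n8⇒n9  emit P1@[57:59]
[60] read 'a'  n9⇒n7 (fail-walked)
[61] read 'c'  n7⇒n8
[62] read 'd'  n8⇒n9  emit P1@[60:62]
[63] read 'b'  n9⇒n1 (fail-walked)
[64] read 'b'  n1⇒n2

All matches (sorted): [[5,0],[9,1],[14,1],[17,1],[28,0],[31,1],[39,0],[42,1],[46,1],[59,1],[62,1]]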